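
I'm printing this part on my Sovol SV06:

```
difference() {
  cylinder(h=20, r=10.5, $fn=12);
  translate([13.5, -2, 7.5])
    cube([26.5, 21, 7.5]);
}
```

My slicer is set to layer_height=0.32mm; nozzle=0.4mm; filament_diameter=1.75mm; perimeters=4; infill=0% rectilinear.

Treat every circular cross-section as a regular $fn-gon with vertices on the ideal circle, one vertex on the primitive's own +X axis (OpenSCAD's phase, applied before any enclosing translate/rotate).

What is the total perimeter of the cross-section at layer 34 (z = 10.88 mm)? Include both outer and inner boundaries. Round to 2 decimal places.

65.22 mm

At z = 10.88 mm: the r=10.5 cylinder gives a regular 12-gon of circumradius 10.5 (constant along its height) (perimeter = 2·12·10.500·sin(180°/12) = 65.22 mm); the cube at (13.5, -2) is present — its section is the full 26.5×21 rectangle (perimeter 95.00 mm); After the difference (first − rest): starting from the r=10.5 cylinder, the 26.5×21 cube at (13.5, -2) misses the remaining region (no effect) — boundary = 65.22 mm. Overall, the cross-section is a single solid region. Total boundary length (outer) = 65.22 mm.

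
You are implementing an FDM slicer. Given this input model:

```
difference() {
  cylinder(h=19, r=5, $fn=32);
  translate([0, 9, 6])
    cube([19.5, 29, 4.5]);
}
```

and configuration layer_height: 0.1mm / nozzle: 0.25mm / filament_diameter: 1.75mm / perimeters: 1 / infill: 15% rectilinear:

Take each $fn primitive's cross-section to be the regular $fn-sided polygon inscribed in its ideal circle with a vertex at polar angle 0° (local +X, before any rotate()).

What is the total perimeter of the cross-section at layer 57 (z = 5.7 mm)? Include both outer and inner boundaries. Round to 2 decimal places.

At z = 5.7 mm: the cylinder: section is a regular 32-gon, circumradius r=5 (perimeter = 2·32·5.000·sin(180°/32) = 31.37 mm); the cube at (0, 9) does not reach this height (z outside [6, 10.5]); Taking the first minus the rest: none of the subtracted shapes is present at this height, so the r=5 cylinder is unchanged — boundary = 31.37 mm. Overall, the cross-section is a single solid region. Total boundary length (outer) = 31.37 mm.

31.37 mm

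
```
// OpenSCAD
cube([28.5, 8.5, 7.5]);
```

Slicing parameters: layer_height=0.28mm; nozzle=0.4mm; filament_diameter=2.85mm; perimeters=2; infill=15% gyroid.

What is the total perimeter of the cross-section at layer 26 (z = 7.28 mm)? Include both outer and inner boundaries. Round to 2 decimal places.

At z = 7.28 mm: the 28.5×8.5 cube contributes its full rectangle (perimeter 74.00 mm). Overall, the cross-section is a single solid region. Total boundary length (outer) = 74.00 mm.

74.00 mm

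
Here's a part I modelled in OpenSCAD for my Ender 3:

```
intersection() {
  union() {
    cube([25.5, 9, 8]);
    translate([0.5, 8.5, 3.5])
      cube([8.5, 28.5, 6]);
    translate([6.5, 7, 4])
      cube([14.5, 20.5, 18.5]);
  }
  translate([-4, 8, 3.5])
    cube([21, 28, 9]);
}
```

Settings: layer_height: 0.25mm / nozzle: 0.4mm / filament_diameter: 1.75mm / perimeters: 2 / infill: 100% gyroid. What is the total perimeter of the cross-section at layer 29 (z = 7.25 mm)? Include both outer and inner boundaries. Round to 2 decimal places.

At z = 7.25 mm: the cube is present — its section is the full 25.5×9 rectangle (perimeter 69.00 mm); the cube at (0.5, 8.5) (footprint 8.5×28.5) is included at this height (perimeter 74.00 mm); the 14.5×20.5 cube at (6.5, 7) contributes its full rectangle (perimeter 70.00 mm); Combining (union): the regions partially overlap (shared area 79.50 mm²), so the edge portions inside another operand are dropped and the merged outline is re-measured after clipping — boundary = 125.00 mm; the cube at (-4, 8) is present — its section is the full 21×28 rectangle (perimeter 98.00 mm); Keeping only the common overlap: the 21×28 cube at (-4, 8) partially overlaps the result so far; clipping to the common part keeps 394.50 mm² — boundary = 90.00 mm. Overall, the cross-section is a single solid region. Total boundary length (outer) = 90.00 mm.

90.00 mm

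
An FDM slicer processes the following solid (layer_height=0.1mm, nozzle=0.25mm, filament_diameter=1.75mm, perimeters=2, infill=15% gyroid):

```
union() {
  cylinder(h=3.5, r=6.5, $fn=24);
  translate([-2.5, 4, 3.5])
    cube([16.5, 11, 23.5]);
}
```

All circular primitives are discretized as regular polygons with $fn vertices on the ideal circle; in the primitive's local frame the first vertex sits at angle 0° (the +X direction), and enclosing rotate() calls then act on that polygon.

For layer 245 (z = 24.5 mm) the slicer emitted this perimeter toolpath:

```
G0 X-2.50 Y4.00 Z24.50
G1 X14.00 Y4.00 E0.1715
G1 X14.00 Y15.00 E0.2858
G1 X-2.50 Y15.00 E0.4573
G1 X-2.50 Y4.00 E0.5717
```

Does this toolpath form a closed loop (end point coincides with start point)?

Start point (G0): (-2.50, 4.00). End point (last G1): the path returns to the start — closed.

yes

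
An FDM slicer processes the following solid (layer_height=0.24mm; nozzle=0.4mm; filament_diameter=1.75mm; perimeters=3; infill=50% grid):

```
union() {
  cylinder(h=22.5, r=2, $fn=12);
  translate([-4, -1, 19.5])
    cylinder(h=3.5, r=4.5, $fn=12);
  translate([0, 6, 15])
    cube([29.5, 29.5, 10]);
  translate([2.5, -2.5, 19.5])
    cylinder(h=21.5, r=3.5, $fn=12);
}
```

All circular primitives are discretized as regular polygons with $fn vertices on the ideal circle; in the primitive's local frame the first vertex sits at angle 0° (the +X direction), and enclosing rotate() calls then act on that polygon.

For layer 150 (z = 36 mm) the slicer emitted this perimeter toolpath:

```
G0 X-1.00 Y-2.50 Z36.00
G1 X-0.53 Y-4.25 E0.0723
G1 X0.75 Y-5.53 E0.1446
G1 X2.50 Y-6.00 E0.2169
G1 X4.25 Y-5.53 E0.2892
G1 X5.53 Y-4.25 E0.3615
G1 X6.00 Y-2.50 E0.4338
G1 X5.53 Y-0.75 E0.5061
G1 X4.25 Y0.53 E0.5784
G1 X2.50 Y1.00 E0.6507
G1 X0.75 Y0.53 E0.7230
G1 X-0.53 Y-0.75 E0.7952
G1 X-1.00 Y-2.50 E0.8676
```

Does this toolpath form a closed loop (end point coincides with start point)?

Start point (G0): (-1.00, -2.50). End point (last G1): the path returns to the start — closed.

yes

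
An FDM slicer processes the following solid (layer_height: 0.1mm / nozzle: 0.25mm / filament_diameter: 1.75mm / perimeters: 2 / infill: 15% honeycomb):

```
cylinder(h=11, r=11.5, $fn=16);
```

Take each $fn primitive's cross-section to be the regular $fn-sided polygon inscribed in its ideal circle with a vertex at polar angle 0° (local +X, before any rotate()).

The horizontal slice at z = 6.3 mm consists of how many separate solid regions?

At z = 6.3 mm: the r=11.5 cylinder contributes a regular 16-gon of circumradius 11.5. The result has 1 disconnected region.

1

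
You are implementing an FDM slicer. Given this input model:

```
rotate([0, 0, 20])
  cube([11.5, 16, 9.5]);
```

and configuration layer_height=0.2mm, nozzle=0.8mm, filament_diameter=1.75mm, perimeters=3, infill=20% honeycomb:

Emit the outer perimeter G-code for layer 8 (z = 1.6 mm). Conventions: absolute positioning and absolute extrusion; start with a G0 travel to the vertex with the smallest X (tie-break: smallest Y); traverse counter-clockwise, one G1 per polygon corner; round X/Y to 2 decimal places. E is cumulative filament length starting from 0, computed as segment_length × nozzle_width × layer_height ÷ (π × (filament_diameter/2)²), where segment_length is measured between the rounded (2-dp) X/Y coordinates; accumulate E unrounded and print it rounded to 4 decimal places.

At z = 1.6 mm: the cube (footprint 11.5×16) is included at this height; (rotated 20° about Z; rotation is an isometry so areas/perimeters/island counts are preserved). The outline is a single polygon with 4 vertices. Extrusion per mm of travel: 0.8 × 0.2 / (π × 0.875²) = 0.066520. Accumulating E over each segment gives final E = 3.6590.

G0 X-5.47 Y15.04 Z1.60
G1 X0.00 Y0.00 E1.0646
G1 X10.81 Y3.93 E1.8297
G1 X5.33 Y18.97 E2.8945
G1 X-5.47 Y15.04 E3.6590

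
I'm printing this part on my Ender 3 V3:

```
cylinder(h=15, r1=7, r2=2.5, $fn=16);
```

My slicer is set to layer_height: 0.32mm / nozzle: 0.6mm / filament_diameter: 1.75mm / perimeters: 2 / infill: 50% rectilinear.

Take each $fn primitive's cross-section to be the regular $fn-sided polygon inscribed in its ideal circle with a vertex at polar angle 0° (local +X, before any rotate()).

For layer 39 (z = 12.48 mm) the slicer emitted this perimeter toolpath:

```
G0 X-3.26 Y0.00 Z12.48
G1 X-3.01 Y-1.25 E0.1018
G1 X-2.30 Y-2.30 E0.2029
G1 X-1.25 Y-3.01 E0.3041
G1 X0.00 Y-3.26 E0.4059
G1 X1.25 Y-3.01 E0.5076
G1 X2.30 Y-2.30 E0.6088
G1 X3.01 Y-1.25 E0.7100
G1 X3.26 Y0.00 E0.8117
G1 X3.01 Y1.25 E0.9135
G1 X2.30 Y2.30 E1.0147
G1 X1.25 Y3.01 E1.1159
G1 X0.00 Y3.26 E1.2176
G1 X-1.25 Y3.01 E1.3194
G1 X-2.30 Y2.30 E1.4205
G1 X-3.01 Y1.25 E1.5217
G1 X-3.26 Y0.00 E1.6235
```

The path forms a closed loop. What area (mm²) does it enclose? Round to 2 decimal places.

32.49 mm²

Apply the shoelace formula to the sequence of (X, Y) vertices; enclosed area = 32.49 mm².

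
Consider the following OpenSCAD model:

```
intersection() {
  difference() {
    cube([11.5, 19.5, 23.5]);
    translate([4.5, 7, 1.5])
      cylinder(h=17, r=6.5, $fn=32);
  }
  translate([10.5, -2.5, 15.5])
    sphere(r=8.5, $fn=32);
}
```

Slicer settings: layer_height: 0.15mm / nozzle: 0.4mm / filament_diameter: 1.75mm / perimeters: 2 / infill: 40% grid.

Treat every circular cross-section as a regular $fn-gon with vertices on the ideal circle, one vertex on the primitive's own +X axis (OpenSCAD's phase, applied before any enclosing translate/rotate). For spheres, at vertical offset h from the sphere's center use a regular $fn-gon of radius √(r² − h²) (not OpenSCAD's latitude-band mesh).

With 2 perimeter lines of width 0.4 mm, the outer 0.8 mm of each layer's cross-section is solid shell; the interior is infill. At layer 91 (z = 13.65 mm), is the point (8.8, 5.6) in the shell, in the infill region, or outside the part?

At z = 13.65 mm: the cube is present — its section is the full 11.5×19.5 rectangle; the cylinder at (4.5, 7): section is a regular 32-gon, circumradius r=6.5; Subtracting the remaining from the first: starting from the 11.5×19.5 cube, the r=6.5 cylinder at (4.5, 7) partially overlaps it — only the 119.14 mm² overlap (of its 131.88 mm²) is removed, clipping the outline — 1 connected region; the r=8.5 sphere at (10.5, -2.5) slices to a regular 32-gon of circumradius 8.296 (√(r²−h²) with h=1.85 from center); Keeping only the common overlap: the r=8.5 sphere at (10.5, -2.5) partially overlaps that combined region; clipping to the common part keeps 16.37 mm² — 1 connected region. Overall, the cross-section is a single solid region. The nearest boundary edge runs (10.51, 4.51)→(10.88, 5.73); distance from the point to it = 1.95 mm. The point is not inside any of the regions above, so it lies outside the cross-section (1.95 mm from the nearest boundary).

outside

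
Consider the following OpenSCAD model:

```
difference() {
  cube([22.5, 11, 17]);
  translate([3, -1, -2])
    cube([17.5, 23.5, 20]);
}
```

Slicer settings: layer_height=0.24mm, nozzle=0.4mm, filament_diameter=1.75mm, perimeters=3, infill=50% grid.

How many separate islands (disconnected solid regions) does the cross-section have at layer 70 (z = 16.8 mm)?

At z = 16.8 mm: the cube (footprint 22.5×11) is included at this height; the cube at (3, -1) (footprint 17.5×23.5) is included at this height; After the difference (first − rest): starting from the 22.5×11 cube, the 17.5×23.5 cube at (3, -1) partially overlaps it — only the 192.50 mm² overlap (of its 411.25 mm²) is removed, clipping the outline — 2 connected regions. Overall, the cross-section has 2 separate islands. Island count = 2.

2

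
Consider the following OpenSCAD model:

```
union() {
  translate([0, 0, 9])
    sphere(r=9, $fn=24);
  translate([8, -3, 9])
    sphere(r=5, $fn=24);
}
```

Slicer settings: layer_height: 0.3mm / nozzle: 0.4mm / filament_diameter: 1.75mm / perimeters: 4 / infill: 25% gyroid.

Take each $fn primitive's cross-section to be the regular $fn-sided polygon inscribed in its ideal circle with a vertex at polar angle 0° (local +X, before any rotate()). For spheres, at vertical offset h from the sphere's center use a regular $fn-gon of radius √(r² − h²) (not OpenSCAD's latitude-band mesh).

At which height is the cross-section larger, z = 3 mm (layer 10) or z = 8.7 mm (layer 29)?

Layer 10 (z = 3): the r=9 sphere slices to a regular 24-gon of circumradius 6.708 (√(r²−h²) with h=6 from center) (area = (24/2)·6.708²·sin(360°/24) = 139.76 mm²); the sphere at (8, -3) is absent (|z−center|=6.000 > r=5); Taking the union: only the r=9 sphere is present, so the union is just that shape — area = 139.76 mm². So its area = 139.76 mm². Layer 29 (z = 8.7): the sphere: section is a regular 24-gon, circumradius = √(r²−h²) = √(9²−0.3²) = 8.995 (area = (24/2)·8.995²·sin(360°/24) = 251.29 mm²); the r=5 sphere at (8, -3) slices to a regular 24-gon of circumradius 4.991 (√(r²−h²) with h=0.3 from center) (area = (24/2)·4.991²·sin(360°/24) = 77.37 mm²); Combining (union): the regions partially overlap — summed areas 328.66 mm² minus the doubly-counted overlap 37.92 mm² gives 290.74 mm² — area = 290.74 mm². So its area = 290.74 mm². Layer 29 is larger (290.74 vs 139.76 mm²).

layer 29 (z = 8.7 mm)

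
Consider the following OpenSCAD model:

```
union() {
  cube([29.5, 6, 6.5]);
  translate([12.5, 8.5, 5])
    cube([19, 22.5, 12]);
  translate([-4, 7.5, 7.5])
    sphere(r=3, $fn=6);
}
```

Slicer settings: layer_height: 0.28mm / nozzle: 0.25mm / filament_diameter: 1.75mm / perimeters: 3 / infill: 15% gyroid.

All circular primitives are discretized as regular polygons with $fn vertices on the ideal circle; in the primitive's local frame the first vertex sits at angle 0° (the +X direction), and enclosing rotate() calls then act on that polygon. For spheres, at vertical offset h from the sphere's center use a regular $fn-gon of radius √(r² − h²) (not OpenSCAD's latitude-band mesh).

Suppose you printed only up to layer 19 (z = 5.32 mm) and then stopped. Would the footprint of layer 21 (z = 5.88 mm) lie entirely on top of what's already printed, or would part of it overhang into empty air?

part overhangs

Compare the two slices. At z = 5.32: the cube (footprint 29.5×6) is included at this height (area 177.00 mm²); the 19×22.5 cube at (12.5, 8.5) contributes its full rectangle (area 427.50 mm²); the r=3 sphere at (-4, 7.5) slices to a regular 6-gon of circumradius 2.061 (√(r²−h²) with h=2.18 from center) (area = (6/2)·2.061²·sin(360°/6) = 11.04 mm²); Combining (union): the 3 present regions are separate (no shared area or edge), so areas and boundary lengths simply add and each stays a separate island — area = 615.54 mm². At z = 5.88: the 29.5×6 cube contributes its full rectangle (area 177.00 mm²); the cube at (12.5, 8.5) is present — its section is the full 19×22.5 rectangle (area 427.50 mm²); the r=3 sphere at (-4, 7.5) slices to a regular 6-gon of circumradius 2.525 (√(r²−h²) with h=1.62 from center) (area = (6/2)·2.525²·sin(360°/6) = 16.56 mm²); Taking the union: the 3 present regions are separate (no shared area or edge), so areas and boundary lengths simply add and each stays a separate island — area = 621.06 mm². Checking containment: at z = 5.88 the cross-section extends beyond the z = 5.32 cross-section by about 5.53 mm².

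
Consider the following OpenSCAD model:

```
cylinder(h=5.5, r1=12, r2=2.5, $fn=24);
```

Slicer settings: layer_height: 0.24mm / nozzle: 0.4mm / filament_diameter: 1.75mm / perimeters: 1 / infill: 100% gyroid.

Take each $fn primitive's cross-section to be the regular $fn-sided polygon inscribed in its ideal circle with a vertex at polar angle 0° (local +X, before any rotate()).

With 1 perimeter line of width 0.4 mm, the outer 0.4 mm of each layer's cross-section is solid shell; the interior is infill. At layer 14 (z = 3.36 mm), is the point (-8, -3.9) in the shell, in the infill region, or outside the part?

At z = 3.36 mm: the cone: at t=0.611 of its height the radius interpolates to r₁+(r₂−r₁)t = 6.196, giving a regular 24-gon of that circumradius. Overall, the cross-section is a single solid region. The nearest boundary edge runs (-5.99, -1.60)→(-5.37, -3.10); distance from the point to it = 2.74 mm. The point is not inside any of the regions above, so it lies outside the cross-section (2.74 mm from the nearest boundary).

outside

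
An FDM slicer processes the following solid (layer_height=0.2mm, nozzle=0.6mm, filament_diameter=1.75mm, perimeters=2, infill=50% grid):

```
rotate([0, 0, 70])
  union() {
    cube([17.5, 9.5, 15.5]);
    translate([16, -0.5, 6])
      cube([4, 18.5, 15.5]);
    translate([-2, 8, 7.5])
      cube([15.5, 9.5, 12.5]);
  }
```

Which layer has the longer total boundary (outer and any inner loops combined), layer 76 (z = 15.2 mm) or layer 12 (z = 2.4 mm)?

layer 76 (z = 15.2 mm)

Layer 76 (z = 15.2): the cube is present — its section is the full 17.5×9.5 rectangle (perimeter 54.00 mm); the cube at (16, -0.5) is present — its section is the full 4×18.5 rectangle (perimeter 45.00 mm); the cube at (-2, 8) is present — its section is the full 15.5×9.5 rectangle (perimeter 50.00 mm); Merging all regions: the regions partially overlap (shared area 34.50 mm²), so the edge portions inside another operand are dropped and the merged outline is re-measured after clipping — boundary = 97.00 mm; (whole slice rotated 70° about Z — lengths, areas and connectivity unchanged). So its perimeter = 97.00 mm. Layer 12 (z = 2.4): the cube (footprint 17.5×9.5) is included at this height (perimeter 54.00 mm); the cube at (16, -0.5) is absent (z outside [6, 21.5]); the cube at (-2, 8) is absent (z outside [7.5, 20]); Merging all regions: only the 17.5×9.5 cube is present, so the union is just that shape — boundary = 54.00 mm; (rotated 70° about Z; rotation is an isometry so areas/perimeters/island counts are preserved). So its perimeter = 54.00 mm. Layer 76 is larger (97.00 vs 54.00 mm).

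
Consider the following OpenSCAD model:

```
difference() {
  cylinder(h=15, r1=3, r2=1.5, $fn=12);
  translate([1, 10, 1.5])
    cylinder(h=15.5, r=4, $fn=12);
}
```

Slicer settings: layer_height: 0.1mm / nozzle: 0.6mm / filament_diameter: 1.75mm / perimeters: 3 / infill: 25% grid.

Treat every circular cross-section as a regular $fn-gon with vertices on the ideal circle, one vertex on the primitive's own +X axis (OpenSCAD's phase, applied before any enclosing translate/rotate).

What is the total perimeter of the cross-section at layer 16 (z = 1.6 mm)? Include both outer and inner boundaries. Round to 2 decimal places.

At z = 1.6 mm: the cone (r1=3→r2=1.5) has section circumradius 2.840 here — a regular 12-gon (perimeter = 2·12·2.840·sin(180°/12) = 17.64 mm); the cylinder at (1, 10): section is a regular 12-gon, circumradius r=4 (perimeter = 2·12·4.000·sin(180°/12) = 24.85 mm); Taking the first minus the rest: starting from the cone, the r=4 cylinder at (1, 10) misses the remaining region (no effect) — boundary = 17.64 mm. Overall, the cross-section is a single solid region. Total boundary length (outer) = 17.64 mm.

17.64 mm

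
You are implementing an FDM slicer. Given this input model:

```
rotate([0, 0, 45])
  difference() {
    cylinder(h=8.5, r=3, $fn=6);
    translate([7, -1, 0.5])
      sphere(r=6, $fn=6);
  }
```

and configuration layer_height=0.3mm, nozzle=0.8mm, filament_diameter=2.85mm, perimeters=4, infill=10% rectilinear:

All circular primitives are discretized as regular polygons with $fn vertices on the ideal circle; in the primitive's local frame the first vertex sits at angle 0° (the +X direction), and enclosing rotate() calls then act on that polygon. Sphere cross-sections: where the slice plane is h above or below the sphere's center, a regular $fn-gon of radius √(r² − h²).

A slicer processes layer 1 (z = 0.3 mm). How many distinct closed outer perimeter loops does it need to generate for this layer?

1

At z = 0.3 mm: the cylinder: section is a regular 6-gon, circumradius r=3; the sphere at (7, -1): section is a regular 6-gon, circumradius = √(r²−h²) = √(6²−0.2²) = 5.997; After the difference (first − rest): starting from the r=3 cylinder, the r=6 sphere at (7, -1) partially overlaps it — only the 3.16 mm² overlap (of its 93.43 mm²) is removed, clipping the outline — 1 connected region; (rotated 45° about Z; rotation is an isometry so areas/perimeters/island counts are preserved). The result has 1 disconnected region.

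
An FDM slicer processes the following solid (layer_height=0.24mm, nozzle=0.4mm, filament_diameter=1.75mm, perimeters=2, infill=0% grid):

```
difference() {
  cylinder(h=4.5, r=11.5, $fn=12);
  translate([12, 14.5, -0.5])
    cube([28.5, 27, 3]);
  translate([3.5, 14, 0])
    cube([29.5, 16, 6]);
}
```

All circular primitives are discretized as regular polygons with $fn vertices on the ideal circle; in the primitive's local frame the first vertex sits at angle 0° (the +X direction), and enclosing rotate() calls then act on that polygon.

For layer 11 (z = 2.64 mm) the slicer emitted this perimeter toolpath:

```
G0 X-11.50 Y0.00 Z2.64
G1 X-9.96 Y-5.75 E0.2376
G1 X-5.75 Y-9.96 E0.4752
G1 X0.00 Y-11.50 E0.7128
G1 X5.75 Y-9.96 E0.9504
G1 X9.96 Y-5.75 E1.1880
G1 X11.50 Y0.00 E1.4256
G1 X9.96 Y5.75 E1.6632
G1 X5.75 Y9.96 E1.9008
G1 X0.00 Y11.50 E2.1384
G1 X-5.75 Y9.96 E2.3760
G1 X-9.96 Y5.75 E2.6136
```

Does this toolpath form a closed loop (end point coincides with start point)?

Start point (G0): (-11.50, 0.00). End point (last G1): the path does not return to the start — open.

no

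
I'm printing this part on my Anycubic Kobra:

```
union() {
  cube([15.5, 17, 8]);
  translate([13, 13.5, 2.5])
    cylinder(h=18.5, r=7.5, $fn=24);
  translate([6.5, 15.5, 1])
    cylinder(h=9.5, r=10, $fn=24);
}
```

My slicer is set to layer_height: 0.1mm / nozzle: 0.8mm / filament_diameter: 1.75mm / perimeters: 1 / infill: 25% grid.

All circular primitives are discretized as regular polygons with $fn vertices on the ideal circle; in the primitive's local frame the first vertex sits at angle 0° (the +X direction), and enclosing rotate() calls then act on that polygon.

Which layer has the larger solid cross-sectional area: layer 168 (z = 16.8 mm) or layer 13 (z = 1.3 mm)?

layer 13 (z = 1.3 mm)

Layer 168 (z = 16.8): the cube is absent (z outside [0, 8]); the cylinder at (13, 13.5): section is a regular 24-gon, circumradius r=7.5 (area = (24/2)·7.500²·sin(360°/24) = 174.70 mm²); the cylinder at (6.5, 15.5) is not intersected at this z (z outside [1, 10.5]); Merging all regions: only the r=7.5 cylinder at (13, 13.5) is present, so the union is just that shape — area = 174.70 mm². So its area = 174.70 mm². Layer 13 (z = 1.3): the cube (footprint 15.5×17) is included at this height (area 263.50 mm²); the cylinder at (13, 13.5) does not reach this height (z outside [2.5, 21]); the cylinder at (6.5, 15.5): section is a regular 24-gon, circumradius r=10 (area = (24/2)·10.000²·sin(360°/24) = 310.58 mm²); Taking the union: the regions partially overlap — summed areas 574.08 mm² minus the doubly-counted overlap 157.88 mm² gives 416.20 mm² — area = 416.20 mm². So its area = 416.20 mm². Layer 13 is larger (416.20 vs 174.70 mm²).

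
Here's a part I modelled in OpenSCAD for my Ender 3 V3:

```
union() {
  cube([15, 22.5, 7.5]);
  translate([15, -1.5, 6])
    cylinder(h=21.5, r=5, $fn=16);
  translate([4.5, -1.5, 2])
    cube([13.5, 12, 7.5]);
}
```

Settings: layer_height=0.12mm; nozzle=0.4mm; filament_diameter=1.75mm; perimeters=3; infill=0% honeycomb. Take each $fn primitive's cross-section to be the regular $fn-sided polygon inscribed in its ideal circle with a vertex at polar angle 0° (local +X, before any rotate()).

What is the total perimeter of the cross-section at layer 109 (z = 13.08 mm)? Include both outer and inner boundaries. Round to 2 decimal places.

31.21 mm

At z = 13.08 mm: the cube does not reach this height (z outside [0, 7.5]); the r=5 cylinder at (15, -1.5) gives a regular 16-gon of circumradius 5 (constant along its height) (perimeter = 2·16·5.000·sin(180°/16) = 31.21 mm); the cube at (4.5, -1.5) does not reach this height (z outside [2, 9.5]); Combining (union): only the r=5 cylinder at (15, -1.5) is present, so the union is just that shape — boundary = 31.21 mm. Overall, the cross-section is a single solid region. Total boundary length (outer) = 31.21 mm.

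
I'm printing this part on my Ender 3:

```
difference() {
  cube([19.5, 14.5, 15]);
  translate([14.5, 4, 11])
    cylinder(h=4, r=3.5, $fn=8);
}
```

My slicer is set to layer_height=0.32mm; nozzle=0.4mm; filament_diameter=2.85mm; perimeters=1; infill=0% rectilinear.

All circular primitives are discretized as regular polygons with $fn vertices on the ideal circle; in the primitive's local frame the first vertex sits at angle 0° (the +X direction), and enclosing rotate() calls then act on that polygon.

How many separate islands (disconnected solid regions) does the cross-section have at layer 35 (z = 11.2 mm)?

1

At z = 11.2 mm: the cube is present — its section is the full 19.5×14.5 rectangle; the r=3.5 cylinder at (14.5, 4) gives a regular 8-gon of circumradius 3.5 (constant along its height); Taking the first minus the rest: starting from the 19.5×14.5 cube, the r=3.5 cylinder at (14.5, 4) lies wholly inside it (removes its full 34.65 mm² and its 21.43 mm outline becomes a hole wall) — 1 connected region with 1 hole. Overall, the cross-section is one region with 1 hole. Island count = 1.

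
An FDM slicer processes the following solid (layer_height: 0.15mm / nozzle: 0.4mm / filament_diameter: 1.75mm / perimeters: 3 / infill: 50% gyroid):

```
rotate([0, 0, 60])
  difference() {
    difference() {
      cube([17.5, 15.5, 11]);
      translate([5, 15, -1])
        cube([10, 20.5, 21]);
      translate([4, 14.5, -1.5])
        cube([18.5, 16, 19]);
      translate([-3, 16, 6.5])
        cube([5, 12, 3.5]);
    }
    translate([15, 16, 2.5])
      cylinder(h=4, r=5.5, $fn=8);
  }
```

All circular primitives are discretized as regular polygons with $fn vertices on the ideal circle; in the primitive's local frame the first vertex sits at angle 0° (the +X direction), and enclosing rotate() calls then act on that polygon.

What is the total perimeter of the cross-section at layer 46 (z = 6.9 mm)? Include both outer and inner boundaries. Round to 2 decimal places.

66.00 mm

At z = 6.9 mm: the 17.5×15.5 cube contributes its full rectangle (perimeter 66.00 mm); the 10×20.5 cube at (5, 15) contributes its full rectangle (perimeter 61.00 mm); the cube at (4, 14.5) (footprint 18.5×16) is included at this height (perimeter 69.00 mm); the cube at (-3, 16) is present — its section is the full 5×12 rectangle (perimeter 34.00 mm); After the difference (first − rest): starting from the 17.5×15.5 cube, the 10×20.5 cube at (5, 15) partially overlaps it — only the 5.00 mm² overlap (of its 205.00 mm²) is removed, clipping the outline; the 18.5×16 cube at (4, 14.5) partially overlaps it — only the 8.50 mm² overlap (of its 296.00 mm²) is removed, clipping the outline; the 5×12 cube at (-3, 16) misses the remaining region (no effect) — boundary = 66.00 mm; the cylinder at (15, 16) does not reach this height (z outside [2.5, 6.5]); After the difference (first − rest): none of the subtracted shapes is present at this height, so that combined region is unchanged — boundary = 66.00 mm; (rotated 60° about Z; rotation is an isometry so areas/perimeters/island counts are preserved). Overall, the cross-section is a single solid region. Total boundary length (outer) = 66.00 mm.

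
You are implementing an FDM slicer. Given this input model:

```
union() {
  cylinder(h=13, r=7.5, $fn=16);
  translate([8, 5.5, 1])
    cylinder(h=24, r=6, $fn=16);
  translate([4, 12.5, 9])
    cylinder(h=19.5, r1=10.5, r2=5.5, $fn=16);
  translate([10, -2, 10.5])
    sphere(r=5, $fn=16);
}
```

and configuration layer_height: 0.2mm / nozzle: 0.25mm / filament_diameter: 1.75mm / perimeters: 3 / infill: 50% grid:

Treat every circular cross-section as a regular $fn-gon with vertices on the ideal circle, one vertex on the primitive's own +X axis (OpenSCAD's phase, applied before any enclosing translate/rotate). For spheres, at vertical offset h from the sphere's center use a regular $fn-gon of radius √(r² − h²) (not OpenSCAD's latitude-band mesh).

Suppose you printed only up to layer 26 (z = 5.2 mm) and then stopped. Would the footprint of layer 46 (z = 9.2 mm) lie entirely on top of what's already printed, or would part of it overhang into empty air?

part overhangs

Compare the two slices. At z = 5.2: the cylinder: section is a regular 16-gon, circumradius r=7.5 (area = (16/2)·7.500²·sin(360°/16) = 172.21 mm²); the r=6 cylinder at (8, 5.5) contributes a regular 16-gon of circumradius 6 (area = (16/2)·6.000²·sin(360°/16) = 110.21 mm²); the cone at (4, 12.5) is absent (z outside [9, 28.5]); the sphere at (10, -2) does not reach this height (|z−center|=5.300 > r=5); Taking the union: the regions partially overlap — summed areas 282.42 mm² minus the doubly-counted overlap 22.52 mm² gives 259.90 mm² — area = 259.90 mm². At z = 9.2: the r=7.5 cylinder contributes a regular 16-gon of circumradius 7.5 (area = (16/2)·7.500²·sin(360°/16) = 172.21 mm²); the r=6 cylinder at (8, 5.5) gives a regular 16-gon of circumradius 6 (constant along its height) (area = (16/2)·6.000²·sin(360°/16) = 110.21 mm²); the cone at (4, 12.5) (r1=10.5→r2=5.5) has section circumradius 10.449 here — a regular 16-gon (area = (16/2)·10.449²·sin(360°/16) = 334.24 mm²); the r=5 sphere at (10, -2) contributes a regular 16-gon of circumradius √(5²−1.3²) = 4.828 (area = (16/2)·4.828²·sin(360°/16) = 71.36 mm²); Merging all regions: the regions partially overlap — summed areas 688.02 mm² minus the doubly-counted overlap 140.14 mm² gives 547.88 mm² — area = 547.88 mm². Checking containment: at z = 9.2 the cross-section extends beyond the z = 5.2 cross-section by about 287.98 mm².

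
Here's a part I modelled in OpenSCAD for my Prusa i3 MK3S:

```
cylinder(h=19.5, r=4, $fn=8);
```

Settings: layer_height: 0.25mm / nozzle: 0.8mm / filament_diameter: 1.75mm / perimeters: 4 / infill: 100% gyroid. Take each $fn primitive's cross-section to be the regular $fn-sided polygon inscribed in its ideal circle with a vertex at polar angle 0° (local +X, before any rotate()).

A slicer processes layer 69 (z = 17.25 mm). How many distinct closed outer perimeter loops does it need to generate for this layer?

At z = 17.25 mm: the r=4 cylinder gives a regular 8-gon of circumradius 4 (constant along its height). The result has 1 disconnected region.

1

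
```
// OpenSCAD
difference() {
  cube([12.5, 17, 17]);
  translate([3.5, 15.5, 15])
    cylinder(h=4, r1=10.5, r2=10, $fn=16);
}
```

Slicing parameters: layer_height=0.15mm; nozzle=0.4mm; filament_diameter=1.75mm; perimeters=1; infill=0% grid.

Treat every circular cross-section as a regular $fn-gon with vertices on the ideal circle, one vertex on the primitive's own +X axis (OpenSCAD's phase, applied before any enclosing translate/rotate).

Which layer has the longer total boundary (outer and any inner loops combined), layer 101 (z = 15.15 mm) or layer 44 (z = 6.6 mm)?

layer 44 (z = 6.6 mm)

Layer 101 (z = 15.15): the 12.5×17 cube contributes its full rectangle (perimeter 59.00 mm); the cone at (3.5, 15.5) contributes a regular 16-gon of circumradius 10.481 (interpolated between r1=10.5 and r2=10 at t=0.038) (perimeter = 2·16·10.481·sin(180°/16) = 65.43 mm); After the difference (first − rest): starting from the 12.5×17 cube, the cone at (3.5, 15.5) partially overlaps it — only the 133.61 mm² overlap (of its 336.32 mm²) is removed, clipping the outline — boundary = 43.29 mm. So its perimeter = 43.29 mm. Layer 44 (z = 6.6): the cube is present — its section is the full 12.5×17 rectangle (perimeter 59.00 mm); the cone at (3.5, 15.5) is absent (z outside [15, 19]); Taking the first minus the rest: none of the subtracted shapes is present at this height, so the 12.5×17 cube is unchanged — boundary = 59.00 mm. So its perimeter = 59.00 mm. Layer 44 is larger (59.00 vs 43.29 mm).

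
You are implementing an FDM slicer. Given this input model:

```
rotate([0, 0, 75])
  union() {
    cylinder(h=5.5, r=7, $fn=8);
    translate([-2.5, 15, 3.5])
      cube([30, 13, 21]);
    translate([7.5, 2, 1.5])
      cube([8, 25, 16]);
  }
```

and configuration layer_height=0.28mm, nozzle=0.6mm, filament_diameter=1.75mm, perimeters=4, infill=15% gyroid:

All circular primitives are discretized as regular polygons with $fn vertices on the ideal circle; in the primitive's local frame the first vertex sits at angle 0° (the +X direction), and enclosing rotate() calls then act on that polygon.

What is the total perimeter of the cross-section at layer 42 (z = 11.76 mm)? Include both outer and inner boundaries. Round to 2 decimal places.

At z = 11.76 mm: the cylinder is not intersected at this z (z outside [0, 5.5]); the cube at (-2.5, 15) (footprint 30×13) is included at this height (perimeter 86.00 mm); the 8×25 cube at (7.5, 2) contributes its full rectangle (perimeter 66.00 mm); Merging all regions: the regions partially overlap (shared area 96.00 mm²), so the edge portions inside another operand are dropped and the merged outline is re-measured after clipping — boundary = 112.00 mm; (rotated 75° about Z; rotation is an isometry so areas/perimeters/island counts are preserved). Overall, the cross-section is a single solid region. Total boundary length (outer) = 112.00 mm.

112.00 mm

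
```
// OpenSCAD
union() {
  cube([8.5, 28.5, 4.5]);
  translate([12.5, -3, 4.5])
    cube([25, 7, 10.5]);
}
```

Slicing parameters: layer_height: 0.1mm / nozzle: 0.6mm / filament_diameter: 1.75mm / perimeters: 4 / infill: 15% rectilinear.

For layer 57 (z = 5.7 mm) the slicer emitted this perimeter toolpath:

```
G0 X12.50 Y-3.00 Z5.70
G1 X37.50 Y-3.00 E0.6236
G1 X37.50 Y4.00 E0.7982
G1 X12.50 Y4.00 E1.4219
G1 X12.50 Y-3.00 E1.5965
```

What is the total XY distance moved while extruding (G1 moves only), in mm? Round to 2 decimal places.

Sum the Euclidean lengths of each G1 segment: total = 64.00 mm.

64.00 mm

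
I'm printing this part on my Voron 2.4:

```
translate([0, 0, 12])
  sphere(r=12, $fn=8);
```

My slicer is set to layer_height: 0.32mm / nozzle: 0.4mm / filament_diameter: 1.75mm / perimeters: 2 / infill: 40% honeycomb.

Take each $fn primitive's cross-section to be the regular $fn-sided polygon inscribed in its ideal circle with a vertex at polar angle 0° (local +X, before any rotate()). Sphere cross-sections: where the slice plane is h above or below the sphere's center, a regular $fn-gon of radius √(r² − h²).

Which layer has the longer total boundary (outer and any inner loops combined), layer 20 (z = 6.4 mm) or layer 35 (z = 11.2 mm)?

Layer 20 (z = 6.4): the r=12 sphere contributes a regular 8-gon of circumradius √(12²−5.6²) = 10.613 (perimeter = 2·8·10.613·sin(180°/8) = 64.98 mm). So its perimeter = 64.98 mm. Layer 35 (z = 11.2): the r=12 sphere contributes a regular 8-gon of circumradius √(12²−0.8²) = 11.973 (perimeter = 2·8·11.973·sin(180°/8) = 73.31 mm). So its perimeter = 73.31 mm. Layer 35 is larger (73.31 vs 64.98 mm).

layer 35 (z = 11.2 mm)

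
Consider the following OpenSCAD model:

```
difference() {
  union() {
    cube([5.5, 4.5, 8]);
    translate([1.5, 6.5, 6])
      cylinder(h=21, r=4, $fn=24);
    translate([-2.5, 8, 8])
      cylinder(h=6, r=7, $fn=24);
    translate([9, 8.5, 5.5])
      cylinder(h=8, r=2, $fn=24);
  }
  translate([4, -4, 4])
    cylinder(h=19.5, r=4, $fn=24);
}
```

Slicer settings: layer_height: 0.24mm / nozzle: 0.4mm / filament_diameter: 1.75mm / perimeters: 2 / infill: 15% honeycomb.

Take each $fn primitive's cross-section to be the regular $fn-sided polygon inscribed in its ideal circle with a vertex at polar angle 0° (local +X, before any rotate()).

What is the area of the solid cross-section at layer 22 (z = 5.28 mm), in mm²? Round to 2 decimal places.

At z = 5.28 mm: the cube is present — its section is the full 5.5×4.5 rectangle (area 24.75 mm²); the cylinder at (1.5, 6.5) is absent (z outside [6, 27]); the cylinder at (-2.5, 8) does not reach this height (z outside [8, 14]); the cylinder at (9, 8.5) does not reach this height (z outside [5.5, 13.5]); Combining (union): only the 5.5×4.5 cube is present, so the union is just that shape — area = 24.75 mm²; the cylinder at (4, -4): section is a regular 24-gon, circumradius r=4 (area = (24/2)·4.000²·sin(360°/24) = 49.69 mm²); Subtracting the remaining from the first: starting from that combined region (24.75 mm²), the r=4 cylinder at (4, -4) misses the remaining region (no effect) — area = 24.75 mm². Overall, the cross-section is a single solid region. Net area = 24.75 mm².

24.75 mm²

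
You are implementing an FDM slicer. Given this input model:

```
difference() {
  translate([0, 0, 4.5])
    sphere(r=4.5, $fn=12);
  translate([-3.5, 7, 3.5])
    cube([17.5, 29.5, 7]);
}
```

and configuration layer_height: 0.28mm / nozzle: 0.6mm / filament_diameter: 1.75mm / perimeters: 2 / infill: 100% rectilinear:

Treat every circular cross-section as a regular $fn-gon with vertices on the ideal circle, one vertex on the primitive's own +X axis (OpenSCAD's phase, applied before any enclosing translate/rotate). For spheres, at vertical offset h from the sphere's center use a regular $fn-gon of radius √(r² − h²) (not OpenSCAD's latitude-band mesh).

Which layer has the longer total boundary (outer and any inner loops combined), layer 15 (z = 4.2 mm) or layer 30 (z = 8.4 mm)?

Layer 15 (z = 4.2): the r=4.5 sphere contributes a regular 12-gon of circumradius √(4.5²−0.3²) = 4.490 (perimeter = 2·12·4.490·sin(180°/12) = 27.89 mm); the cube at (-3.5, 7) (footprint 17.5×29.5) is included at this height (perimeter 94.00 mm); Subtracting the remaining from the first: starting from the r=4.5 sphere, the 17.5×29.5 cube at (-3.5, 7) misses the remaining region (no effect) — boundary = 27.89 mm. So its perimeter = 27.89 mm. Layer 30 (z = 8.4): the r=4.5 sphere contributes a regular 12-gon of circumradius √(4.5²−3.9²) = 2.245 (perimeter = 2·12·2.245·sin(180°/12) = 13.95 mm); the cube at (-3.5, 7) (footprint 17.5×29.5) is included at this height (perimeter 94.00 mm); Taking the first minus the rest: starting from the r=4.5 sphere, the 17.5×29.5 cube at (-3.5, 7) misses the remaining region (no effect) — boundary = 13.95 mm. So its perimeter = 13.95 mm. Layer 15 is larger (27.89 vs 13.95 mm).

layer 15 (z = 4.2 mm)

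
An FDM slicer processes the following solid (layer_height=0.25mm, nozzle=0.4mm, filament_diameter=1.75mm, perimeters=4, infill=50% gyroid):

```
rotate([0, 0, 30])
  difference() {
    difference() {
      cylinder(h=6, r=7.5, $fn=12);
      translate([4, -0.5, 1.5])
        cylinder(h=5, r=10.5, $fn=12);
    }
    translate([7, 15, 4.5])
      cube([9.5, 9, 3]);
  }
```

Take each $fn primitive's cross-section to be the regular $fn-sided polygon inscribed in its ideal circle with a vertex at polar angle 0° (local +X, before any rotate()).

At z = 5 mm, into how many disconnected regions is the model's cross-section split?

1

At z = 5 mm: the cylinder: section is a regular 12-gon, circumradius r=7.5; the r=10.5 cylinder at (4, -0.5) contributes a regular 12-gon of circumradius 10.5; Taking the first minus the rest: starting from the r=7.5 cylinder, the r=10.5 cylinder at (4, -0.5) partially overlaps it — only the 159.17 mm² overlap (of its 330.75 mm²) is removed, clipping the outline — 1 connected region; the cube at (7, 15) is present — its section is the full 9.5×9 rectangle; Subtracting the remaining from the first: starting from that combined region, the 9.5×9 cube at (7, 15) misses the remaining region (no effect) — 1 connected region; (rotated 30° about Z; rotation is an isometry so areas/perimeters/island counts are preserved). The result has 1 disconnected region.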